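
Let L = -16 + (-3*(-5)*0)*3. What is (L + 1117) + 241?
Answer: 1342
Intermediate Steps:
L = -16 (L = -16 + (15*0)*3 = -16 + 0*3 = -16 + 0 = -16)
(L + 1117) + 241 = (-16 + 1117) + 241 = 1101 + 241 = 1342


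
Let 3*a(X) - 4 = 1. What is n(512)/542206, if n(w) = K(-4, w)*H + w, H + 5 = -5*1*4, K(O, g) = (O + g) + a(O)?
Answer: -36689/1626618 ≈ -0.022555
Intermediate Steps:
a(X) = 5/3 (a(X) = 4/3 + (⅓)*1 = 4/3 + ⅓ = 5/3)
K(O, g) = 5/3 + O + g (K(O, g) = (O + g) + 5/3 = 5/3 + O + g)
H = -25 (H = -5 - 5*1*4 = -5 - 5*4 = -5 - 20 = -25)
n(w) = 175/3 - 24*w (n(w) = (5/3 - 4 + w)*(-25) + w = (-7/3 + w)*(-25) + w = (175/3 - 25*w) + w = 175/3 - 24*w)
n(512)/542206 = (175/3 - 24*512)/542206 = (175/3 - 12288)*(1/542206) = -36689/3*1/542206 = -36689/1626618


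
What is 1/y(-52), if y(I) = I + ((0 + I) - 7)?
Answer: -1/111 ≈ -0.0090090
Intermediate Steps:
y(I) = -7 + 2*I (y(I) = I + (I - 7) = I + (-7 + I) = -7 + 2*I)
1/y(-52) = 1/(-7 + 2*(-52)) = 1/(-7 - 104) = 1/(-111) = -1/111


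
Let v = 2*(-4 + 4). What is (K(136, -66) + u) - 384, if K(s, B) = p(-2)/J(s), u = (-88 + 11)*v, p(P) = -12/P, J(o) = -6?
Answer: -385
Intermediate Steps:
v = 0 (v = 2*0 = 0)
u = 0 (u = (-88 + 11)*0 = -77*0 = 0)
K(s, B) = -1 (K(s, B) = -12/(-2)/(-6) = -12*(-1/2)*(-1/6) = 6*(-1/6) = -1)
(K(136, -66) + u) - 384 = (-1 + 0) - 384 = -1 - 384 = -385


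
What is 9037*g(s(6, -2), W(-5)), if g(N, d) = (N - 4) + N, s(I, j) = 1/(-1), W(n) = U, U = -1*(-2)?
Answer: -54222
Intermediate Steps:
U = 2
W(n) = 2
s(I, j) = -1
g(N, d) = -4 + 2*N (g(N, d) = (-4 + N) + N = -4 + 2*N)
9037*g(s(6, -2), W(-5)) = 9037*(-4 + 2*(-1)) = 9037*(-4 - 2) = 9037*(-6) = -54222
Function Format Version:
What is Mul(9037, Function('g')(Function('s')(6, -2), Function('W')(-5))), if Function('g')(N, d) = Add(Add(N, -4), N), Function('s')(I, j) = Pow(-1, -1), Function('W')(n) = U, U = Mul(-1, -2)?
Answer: -54222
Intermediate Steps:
U = 2
Function('W')(n) = 2
Function('s')(I, j) = -1
Function('g')(N, d) = Add(-4, Mul(2, N)) (Function('g')(N, d) = Add(Add(-4, N), N) = Add(-4, Mul(2, N)))
Mul(9037, Function('g')(Function('s')(6, -2), Function('W')(-5))) = Mul(9037, Add(-4, Mul(2, -1))) = Mul(9037, Add(-4, -2)) = Mul(9037, -6) = -54222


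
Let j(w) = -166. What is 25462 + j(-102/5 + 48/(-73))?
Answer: 25296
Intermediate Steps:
25462 + j(-102/5 + 48/(-73)) = 25462 - 166 = 25296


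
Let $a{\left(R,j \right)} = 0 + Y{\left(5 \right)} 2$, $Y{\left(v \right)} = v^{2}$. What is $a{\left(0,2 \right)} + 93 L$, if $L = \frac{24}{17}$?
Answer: $\frac{3082}{17} \approx 181.29$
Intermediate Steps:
$a{\left(R,j \right)} = 50$ ($a{\left(R,j \right)} = 0 + 5^{2} \cdot 2 = 0 + 25 \cdot 2 = 0 + 50 = 50$)
$L = \frac{24}{17}$ ($L = 24 \cdot \frac{1}{17} = \frac{24}{17} \approx 1.4118$)
$a{\left(0,2 \right)} + 93 L = 50 + 93 \cdot \frac{24}{17} = 50 + \frac{2232}{17} = \frac{3082}{17}$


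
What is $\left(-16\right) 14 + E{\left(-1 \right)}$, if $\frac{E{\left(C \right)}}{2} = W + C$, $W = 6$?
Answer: $-214$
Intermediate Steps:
$E{\left(C \right)} = 12 + 2 C$ ($E{\left(C \right)} = 2 \left(6 + C\right) = 12 + 2 C$)
$\left(-16\right) 14 + E{\left(-1 \right)} = \left(-16\right) 14 + \left(12 + 2 \left(-1\right)\right) = -224 + \left(12 - 2\right) = -224 + 10 = -214$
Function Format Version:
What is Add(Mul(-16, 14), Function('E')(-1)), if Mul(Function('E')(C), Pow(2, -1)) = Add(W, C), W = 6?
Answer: -214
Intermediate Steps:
Function('E')(C) = Add(12, Mul(2, C)) (Function('E')(C) = Mul(2, Add(6, C)) = Add(12, Mul(2, C)))
Add(Mul(-16, 14), Function('E')(-1)) = Add(Mul(-16, 14), Add(12, Mul(2, -1))) = Add(-224, Add(12, -2)) = Add(-224, 10) = -214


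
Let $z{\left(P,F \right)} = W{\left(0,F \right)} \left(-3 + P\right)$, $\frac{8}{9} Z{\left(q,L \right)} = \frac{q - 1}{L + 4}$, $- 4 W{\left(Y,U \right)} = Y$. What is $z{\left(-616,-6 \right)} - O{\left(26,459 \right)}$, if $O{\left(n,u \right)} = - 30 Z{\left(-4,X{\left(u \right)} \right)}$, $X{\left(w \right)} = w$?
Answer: $- \frac{675}{1852} \approx -0.36447$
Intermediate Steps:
$W{\left(Y,U \right)} = - \frac{Y}{4}$
$Z{\left(q,L \right)} = \frac{9 \left(-1 + q\right)}{8 \left(4 + L\right)}$ ($Z{\left(q,L \right)} = \frac{9 \frac{q - 1}{L + 4}}{8} = \frac{9 \frac{-1 + q}{4 + L}}{8} = \frac{9 \left(-1 + q\right)}{8 \left(4 + L\right)}$)
$z{\left(P,F \right)} = 0$ ($z{\left(P,F \right)} = \left(- \frac{1}{4}\right) 0 \left(-3 + P\right) = 0 \left(-3 + P\right) = 0$)
$O{\left(n,u \right)} = \frac{675}{4 \left(4 + u\right)}$ ($O{\left(n,u \right)} = - 30 \frac{9 \left(-1 - 4\right)}{8 \left(4 + u\right)} = - 30 \cdot \frac{9}{8} \frac{1}{4 + u} \left(-5\right) = - 30 \left(- \frac{45}{8 \left(4 + u\right)}\right) = \frac{675}{4 \left(4 + u\right)}$)
$z{\left(-616,-6 \right)} - O{\left(26,459 \right)} = 0 - \frac{675}{4 \left(4 + 459\right)} = 0 - \frac{675}{4 \cdot 463} = 0 - \frac{675}{4} \cdot \frac{1}{463} = 0 - \frac{675}{1852} = - \frac{675}{1852}$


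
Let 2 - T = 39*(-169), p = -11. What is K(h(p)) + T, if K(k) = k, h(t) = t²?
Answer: 6714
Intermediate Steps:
T = 6593 (T = 2 - 39*(-169) = 2 - 1*(-6591) = 2 + 6591 = 6593)
K(h(p)) + T = (-11)² + 6593 = 121 + 6593 = 6714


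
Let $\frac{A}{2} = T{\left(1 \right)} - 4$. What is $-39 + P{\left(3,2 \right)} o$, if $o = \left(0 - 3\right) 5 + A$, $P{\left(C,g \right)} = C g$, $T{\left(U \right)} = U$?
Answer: $-165$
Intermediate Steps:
$A = -6$ ($A = 2 \left(1 - 4\right) = 2 \left(-3\right) = -6$)
$o = -21$ ($o = \left(0 - 3\right) 5 - 6 = \left(-3\right) 5 - 6 = -15 - 6 = -21$)
$-39 + P{\left(3,2 \right)} o = -39 + 3 \cdot 2 \left(-21\right) = -39 + 6 \left(-21\right) = -39 - 126 = -165$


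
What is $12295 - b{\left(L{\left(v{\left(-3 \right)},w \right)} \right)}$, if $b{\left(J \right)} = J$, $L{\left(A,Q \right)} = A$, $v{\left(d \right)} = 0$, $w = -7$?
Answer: $12295$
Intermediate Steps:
$12295 - b{\left(L{\left(v{\left(-3 \right)},w \right)} \right)} = 12295 - 0 = 12295 + 0 = 12295$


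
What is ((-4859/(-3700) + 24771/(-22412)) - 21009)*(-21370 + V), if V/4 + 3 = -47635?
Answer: 23074881569516089/5182775 ≈ 4.4522e+9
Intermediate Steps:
V = -190552 (V = -12 + 4*(-47635) = -12 - 190540 = -190552)
((-4859/(-3700) + 24771/(-22412)) - 21009)*(-21370 + V) = ((-4859/(-3700) + 24771/(-22412)) - 21009)*(-21370 - 190552) = ((-4859*(-1/3700) + 24771*(-1/22412)) - 21009)*(-211922) = ((4859/3700 - 24771/22412) - 21009)*(-211922) = (2155901/10365550 - 21009)*(-211922) = -217767684049/10365550*(-211922) = 23074881569516089/5182775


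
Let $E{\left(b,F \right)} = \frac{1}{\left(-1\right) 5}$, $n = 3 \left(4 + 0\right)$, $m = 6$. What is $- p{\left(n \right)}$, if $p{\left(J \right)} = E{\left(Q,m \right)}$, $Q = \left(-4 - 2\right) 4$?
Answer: $\frac{1}{5} \approx 0.2$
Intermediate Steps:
$Q = -24$ ($Q = \left(-6\right) 4 = -24$)
$n = 12$ ($n = 3 \cdot 4 = 12$)
$E{\left(b,F \right)} = - \frac{1}{5}$ ($E{\left(b,F \right)} = \frac{1}{-5} = - \frac{1}{5}$)
$p{\left(J \right)} = - \frac{1}{5}$
$- p{\left(n \right)} = \left(-1\right) \left(- \frac{1}{5}\right) = \frac{1}{5}$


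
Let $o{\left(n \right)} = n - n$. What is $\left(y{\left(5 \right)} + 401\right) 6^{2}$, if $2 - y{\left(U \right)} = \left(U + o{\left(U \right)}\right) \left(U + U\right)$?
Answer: $12708$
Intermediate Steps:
$o{\left(n \right)} = 0$
$y{\left(U \right)} = 2 - 2 U^{2}$ ($y{\left(U \right)} = 2 - \left(U + 0\right) \left(U + U\right) = 2 - U 2 U = 2 - 2 U^{2}$)
$\left(y{\left(5 \right)} + 401\right) 6^{2} = \left(\left(2 - 2 \cdot 5^{2}\right) + 401\right) 6^{2} = \left(\left(2 - 50\right) + 401\right) 36 = \left(-48 + 401\right) 36 = 353 \cdot 36 = 12708$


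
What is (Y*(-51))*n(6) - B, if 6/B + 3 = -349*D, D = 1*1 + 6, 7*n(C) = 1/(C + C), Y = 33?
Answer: -686019/34244 ≈ -20.033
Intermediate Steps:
n(C) = 1/(14*C) (n(C) = 1/(7*(C + C)) = 1/(7*((2*C))) = (1/(2*C))/7 = 1/(14*C))
D = 7 (D = 1 + 6 = 7)
B = -3/1223 (B = 6/(-3 - 349*7) = 6/(-3 - 2443) = 6/(-2446) = 6*(-1/2446) = -3/1223 ≈ -0.0024530)
(Y*(-51))*n(6) - B = (33*(-51))*((1/14)/6) - 1*(-3/1223) = -1683/(14*6) + 3/1223 = -1683*1/84 + 3/1223 = -561/28 + 3/1223 = -686019/34244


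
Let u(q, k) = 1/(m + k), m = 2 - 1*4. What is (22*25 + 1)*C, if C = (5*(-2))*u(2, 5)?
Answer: -5510/3 ≈ -1836.7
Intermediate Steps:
m = -2 (m = 2 - 4 = -2)
u(q, k) = 1/(-2 + k)
C = -10/3 (C = (5*(-2))/(-2 + 5) = -10/3 ≈ -3.3333)
(22*25 + 1)*C = (22*25 + 1)*(-10/3) = (550 + 1)*(-10/3) = 551*(-10/3) = -5510/3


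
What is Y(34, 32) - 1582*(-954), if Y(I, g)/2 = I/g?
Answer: 12073841/8 ≈ 1.5092e+6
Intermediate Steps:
Y(I, g) = 2*I/g (Y(I, g) = 2*(I/g) = 2*I/g)
Y(34, 32) - 1582*(-954) = 2*34/32 - 1582*(-954) = 2*34*(1/32) + 1509228 = 17/8 + 1509228 = 12073841/8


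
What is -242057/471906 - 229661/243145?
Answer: -167233353131/114741584370 ≈ -1.4575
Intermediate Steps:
-242057/471906 - 229661/243145 = -167233353131/114741584370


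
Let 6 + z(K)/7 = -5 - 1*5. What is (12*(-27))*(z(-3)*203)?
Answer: 7366464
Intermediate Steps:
z(K) = -112 (z(K) = -42 + 7*(-5 - 1*5) = -42 + 7*(-5 - 5) = -42 + 7*(-10) = -42 - 70 = -112)
(12*(-27))*(z(-3)*203) = (12*(-27))*(-112*203) = -324*(-22736) = 7366464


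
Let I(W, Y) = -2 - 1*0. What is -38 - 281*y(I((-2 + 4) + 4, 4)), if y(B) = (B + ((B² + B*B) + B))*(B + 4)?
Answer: -2286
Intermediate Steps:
I(W, Y) = -2 (I(W, Y) = -2 + 0 = -2)
y(B) = (4 + B)*(2*B + 2*B²) (y(B) = (B + ((B² + B²) + B))*(4 + B) = (B + (2*B² + B))*(4 + B) = (B + (B + 2*B²))*(4 + B) = (2*B + 2*B²)*(4 + B) = (4 + B)*(2*B + 2*B²))
-38 - 281*y(I((-2 + 4) + 4, 4)) = -38 - 562*(-2)*(4 + (-2)² + 5*(-2)) = -38 - 562*(-2)*(4 + 4 - 10) = -38 - 562*(-2)*(-2) = -38 - 281*8 = -38 - 2248 = -2286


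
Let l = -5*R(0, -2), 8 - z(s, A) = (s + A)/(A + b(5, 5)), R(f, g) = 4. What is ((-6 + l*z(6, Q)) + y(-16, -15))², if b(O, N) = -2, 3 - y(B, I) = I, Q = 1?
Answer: 82944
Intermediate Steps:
y(B, I) = 3 - I
z(s, A) = 8 - (A + s)/(-2 + A) (z(s, A) = 8 - (s + A)/(A - 2) = 8 - (A + s)/(-2 + A))
l = -20 (l = -5*4 = -20)
((-6 + l*z(6, Q)) + y(-16, -15))² = ((-6 - 20*(-16 - 1*6 + 7*1)/(-2 + 1)) + (3 - 1*(-15)))² = ((-6 - 20*(-16 - 6 + 7)/(-1)) + (3 + 15))² = ((-6 - (-20)*(-15)) + 18)² = ((-6 - 20*15) + 18)² = ((-6 - 300) + 18)² = (-306 + 18)² = (-288)² = 82944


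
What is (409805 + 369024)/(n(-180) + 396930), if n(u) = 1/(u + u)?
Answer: 280378440/142894799 ≈ 1.9621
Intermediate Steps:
n(u) = 1/(2*u)
(409805 + 369024)/(n(-180) + 396930) = (409805 + 369024)/((1/2)/(-180) + 396930) = 778829/((1/2)*(-1/180) + 396930) = 778829/(-1/360 + 396930) = 778829/(142894799/360) = 778829*(360/142894799) = 280378440/142894799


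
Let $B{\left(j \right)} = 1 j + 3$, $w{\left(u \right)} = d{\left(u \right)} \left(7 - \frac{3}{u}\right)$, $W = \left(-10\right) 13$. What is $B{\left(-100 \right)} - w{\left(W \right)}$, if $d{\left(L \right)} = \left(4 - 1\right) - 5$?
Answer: $- \frac{5392}{65} \approx -82.954$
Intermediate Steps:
$W = -130$
$d{\left(L \right)} = -2$ ($d{\left(L \right)} = 3 - 5 = -2$)
$w{\left(u \right)} = -14 + \frac{6}{u}$ ($w{\left(u \right)} = - 2 \left(7 - \frac{3}{u}\right) = -14 + \frac{6}{u}$)
$B{\left(j \right)} = 3 + j$ ($B{\left(j \right)} = j + 3 = 3 + j$)
$B{\left(-100 \right)} - w{\left(W \right)} = \left(3 - 100\right) - \left(-14 + \frac{6}{-130}\right) = -97 - \left(-14 + 6 \left(- \frac{1}{130}\right)\right) = -97 - \left(-14 - \frac{3}{65}\right) = -97 - - \frac{913}{65} = -97 + \frac{913}{65} = - \frac{5392}{65}$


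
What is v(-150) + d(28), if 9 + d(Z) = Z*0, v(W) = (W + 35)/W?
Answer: -247/30 ≈ -8.2333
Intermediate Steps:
v(W) = (35 + W)/W
d(Z) = -9 (d(Z) = -9 + Z*0 = -9 + 0 = -9)
v(-150) + d(28) = (35 - 150)/(-150) - 9 = -1/150*(-115) - 9 = 23/30 - 9 = -247/30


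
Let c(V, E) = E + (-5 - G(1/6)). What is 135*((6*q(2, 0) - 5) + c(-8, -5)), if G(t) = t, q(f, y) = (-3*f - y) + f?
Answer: -10575/2 ≈ -5287.5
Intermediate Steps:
q(f, y) = -y - 2*f (q(f, y) = (-y - 3*f) + f = -y - 2*f)
c(V, E) = -31/6 + E (c(V, E) = E + (-5 - 1/6) = E + (-5 - 1*⅙) = E + (-5 - ⅙) = E - 31/6 = -31/6 + E)
135*((6*q(2, 0) - 5) + c(-8, -5)) = 135*((6*(-1*0 - 2*2) - 5) + (-31/6 - 5)) = 135*((6*(0 - 4) - 5) - 61/6) = 135*((6*(-4) - 5) - 61/6) = 135*((-24 - 5) - 61/6) = 135*(-29 - 61/6) = 135*(-235/6) = -10575/2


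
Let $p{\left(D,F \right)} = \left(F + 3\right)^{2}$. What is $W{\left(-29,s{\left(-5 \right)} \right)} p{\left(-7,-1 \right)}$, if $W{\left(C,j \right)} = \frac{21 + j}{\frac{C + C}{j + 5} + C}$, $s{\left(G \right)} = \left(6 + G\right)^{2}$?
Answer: $- \frac{66}{29} \approx -2.2759$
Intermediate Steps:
$p{\left(D,F \right)} = \left(3 + F\right)^{2}$
$W{\left(C,j \right)} = \frac{21 + j}{C + \frac{2 C}{5 + j}}$ ($W{\left(C,j \right)} = \frac{21 + j}{\frac{2 C}{5 + j} + C} = \frac{21 + j}{C + \frac{2 C}{5 + j}}$)
$W{\left(-29,s{\left(-5 \right)} \right)} p{\left(-7,-1 \right)} = \frac{105 + \left(\left(6 - 5\right)^{2}\right)^{2} + 26 \left(6 - 5\right)^{2}}{\left(-29\right) \left(7 + \left(6 - 5\right)^{2}\right)} \left(3 - 1\right)^{2} = - \frac{105 + \left(1^{2}\right)^{2} + 26 \cdot 1^{2}}{29 \left(7 + 1^{2}\right)} 2^{2} = - \frac{105 + 1^{2} + 26 \cdot 1}{29 \left(7 + 1\right)} 4 = - \frac{105 + 1 + 26}{29 \cdot 8} \cdot 4 = \left(- \frac{1}{29}\right) \frac{1}{8} \cdot 132 \cdot 4 = \left(- \frac{33}{58}\right) 4 = - \frac{66}{29}$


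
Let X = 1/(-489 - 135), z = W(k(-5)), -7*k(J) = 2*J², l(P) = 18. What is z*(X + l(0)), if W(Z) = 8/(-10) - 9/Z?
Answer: 258313/31200 ≈ 8.2793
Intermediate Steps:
k(J) = -2*J²/7
W(Z) = -⅘ - 9/Z (W(Z) = 8*(-⅒) - 9/Z = -⅘ - 9/Z)
z = 23/50 (z = -⅘ - 9/((-2/7*(-5)²)) = -⅘ - 9/((-2/7*25)) = -⅘ - 9/(-50/7) = -⅘ - 9*(-7/50) = -⅘ + 63/50 = 23/50 ≈ 0.46000)
X = -1/624 (X = 1/(-624) = -1/624 ≈ -0.0016026)
z*(X + l(0)) = 23*(-1/624 + 18)/50 = (23/50)*(11231/624) = 258313/31200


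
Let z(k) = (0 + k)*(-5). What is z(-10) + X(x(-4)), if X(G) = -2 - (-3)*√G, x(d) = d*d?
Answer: 60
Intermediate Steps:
x(d) = d²
X(G) = -2 + 3*√G
z(k) = -5*k (z(k) = k*(-5) = -5*k)
z(-10) + X(x(-4)) = -5*(-10) + (-2 + 3*√((-4)²)) = 50 + (-2 + 3*√16) = 50 + (-2 + 3*4) = 50 + (-2 + 12) = 50 + 10 = 60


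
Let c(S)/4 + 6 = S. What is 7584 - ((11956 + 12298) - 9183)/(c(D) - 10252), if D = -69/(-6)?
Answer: 77599391/10230 ≈ 7585.5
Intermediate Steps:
D = 23/2 (D = -69*(-⅙) = 23/2 ≈ 11.500)
c(S) = -24 + 4*S
7584 - ((11956 + 12298) - 9183)/(c(D) - 10252) = 7584 - ((11956 + 12298) - 9183)/((-24 + 4*(23/2)) - 10252) = 7584 - (24254 - 9183)/((-24 + 46) - 10252) = 7584 - 15071/(22 - 10252) = 7584 - 15071/(-10230) = 7584 - 15071*(-1)/10230 = 7584 - 1*(-15071/10230) = 7584 + 15071/10230 = 77599391/10230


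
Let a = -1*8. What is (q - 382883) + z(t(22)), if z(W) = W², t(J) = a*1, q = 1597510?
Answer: 1214691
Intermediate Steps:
a = -8
t(J) = -8 (t(J) = -8*1 = -8)
(q - 382883) + z(t(22)) = (1597510 - 382883) + (-8)² = 1214627 + 64 = 1214691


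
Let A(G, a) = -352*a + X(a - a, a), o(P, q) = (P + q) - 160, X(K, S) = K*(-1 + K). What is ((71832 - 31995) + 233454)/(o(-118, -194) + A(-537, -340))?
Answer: 91097/39736 ≈ 2.2926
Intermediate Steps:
o(P, q) = -160 + P + q
A(G, a) = -352*a (A(G, a) = -352*a + (a - a)*(-1 + (a - a)) = -352*a + 0*(-1 + 0) = -352*a + 0*(-1) = -352*a + 0 = -352*a)
((71832 - 31995) + 233454)/(o(-118, -194) + A(-537, -340)) = ((71832 - 31995) + 233454)/((-160 - 118 - 194) - 352*(-340)) = (39837 + 233454)/(-472 + 119680) = 273291/119208 = 273291*(1/119208) = 91097/39736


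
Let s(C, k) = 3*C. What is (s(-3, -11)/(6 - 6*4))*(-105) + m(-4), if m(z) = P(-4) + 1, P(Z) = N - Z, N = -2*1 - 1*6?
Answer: -111/2 ≈ -55.500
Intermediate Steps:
N = -8 (N = -2 - 6 = -8)
P(Z) = -8 - Z
m(z) = -3 (m(z) = (-8 - 1*(-4)) + 1 = (-8 + 4) + 1 = -4 + 1 = -3)
(s(-3, -11)/(6 - 6*4))*(-105) + m(-4) = ((3*(-3))/(6 - 6*4))*(-105) - 3 = -9/(6 - 24)*(-105) - 3 = -9/(-18)*(-105) - 3 = -9*(-1/18)*(-105) - 3 = (½)*(-105) - 3 = -105/2 - 3 = -111/2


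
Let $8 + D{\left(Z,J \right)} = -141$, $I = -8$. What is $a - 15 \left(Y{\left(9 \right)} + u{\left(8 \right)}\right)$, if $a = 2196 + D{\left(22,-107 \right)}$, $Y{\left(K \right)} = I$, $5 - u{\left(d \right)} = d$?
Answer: $2212$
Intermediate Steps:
$u{\left(d \right)} = 5 - d$
$D{\left(Z,J \right)} = -149$ ($D{\left(Z,J \right)} = -8 - 141 = -149$)
$Y{\left(K \right)} = -8$
$a = 2047$ ($a = 2196 - 149 = 2047$)
$a - 15 \left(Y{\left(9 \right)} + u{\left(8 \right)}\right) = 2047 - 15 \left(-8 + \left(5 - 8\right)\right) = 2047 - 15 \left(-8 - 3\right) = 2047 - 15 \left(-11\right) = 2047 - -165 = 2047 + 165 = 2212$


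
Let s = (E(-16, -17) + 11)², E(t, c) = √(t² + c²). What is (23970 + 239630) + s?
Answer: 264266 + 22*√545 ≈ 2.6478e+5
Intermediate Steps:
E(t, c) = √(c² + t²)
s = (11 + √545)² (s = (√((-17)² + (-16)²) + 11)² = (√(289 + 256) + 11)² = (√545 + 11)² = (11 + √545)² ≈ 1179.6)
(23970 + 239630) + s = (23970 + 239630) + (11 + √545)² = 263600 + (11 + √545)²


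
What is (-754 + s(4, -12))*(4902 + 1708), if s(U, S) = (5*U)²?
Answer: -2339940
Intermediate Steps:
s(U, S) = 25*U²
(-754 + s(4, -12))*(4902 + 1708) = (-754 + 25*4²)*(4902 + 1708) = (-754 + 25*16)*6610 = (-754 + 400)*6610 = -354*6610 = -2339940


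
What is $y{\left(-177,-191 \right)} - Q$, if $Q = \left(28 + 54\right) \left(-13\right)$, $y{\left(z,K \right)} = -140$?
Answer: $926$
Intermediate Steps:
$Q = -1066$ ($Q = 82 \left(-13\right) = -1066$)
$y{\left(-177,-191 \right)} - Q = -140 - -1066 = -140 + 1066 = 926$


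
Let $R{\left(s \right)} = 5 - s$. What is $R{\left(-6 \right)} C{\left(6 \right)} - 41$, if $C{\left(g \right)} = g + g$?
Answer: $91$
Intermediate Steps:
$C{\left(g \right)} = 2 g$
$R{\left(-6 \right)} C{\left(6 \right)} - 41 = \left(5 - -6\right) 2 \cdot 6 - 41 = \left(5 + 6\right) 12 - 41 = 11 \cdot 12 - 41 = 132 - 41 = 91$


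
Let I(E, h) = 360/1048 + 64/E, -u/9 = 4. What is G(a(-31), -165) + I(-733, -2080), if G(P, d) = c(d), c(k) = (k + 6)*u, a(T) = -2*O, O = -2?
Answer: 549660253/96023 ≈ 5724.3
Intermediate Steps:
u = -36 (u = -9*4 = -36)
I(E, h) = 45/131 + 64/E (I(E, h) = 360*(1/1048) + 64/E = 45/131 + 64/E)
a(T) = 4 (a(T) = -2*(-2) = 4)
c(k) = -216 - 36*k (c(k) = (k + 6)*(-36) = (6 + k)*(-36) = -216 - 36*k)
G(P, d) = -216 - 36*d
G(a(-31), -165) + I(-733, -2080) = (-216 - 36*(-165)) + (45/131 + 64/(-733)) = (-216 + 5940) + (45/131 + 64*(-1/733)) = 5724 + (45/131 - 64/733) = 5724 + 24601/96023 = 549660253/96023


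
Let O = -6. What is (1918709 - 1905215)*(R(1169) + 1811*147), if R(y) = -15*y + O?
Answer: 3355633944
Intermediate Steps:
R(y) = -6 - 15*y (R(y) = -15*y - 6 = -6 - 15*y)
(1918709 - 1905215)*(R(1169) + 1811*147) = (1918709 - 1905215)*((-6 - 15*1169) + 1811*147) = 13494*((-6 - 17535) + 266217) = 13494*(-17541 + 266217) = 13494*248676 = 3355633944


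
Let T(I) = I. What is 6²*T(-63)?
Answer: -2268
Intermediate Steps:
6²*T(-63) = 6²*(-63) = 36*(-63) = -2268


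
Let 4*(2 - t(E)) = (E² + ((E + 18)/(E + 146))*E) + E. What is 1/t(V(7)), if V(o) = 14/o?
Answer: 37/16 ≈ 2.3125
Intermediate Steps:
t(E) = 2 - E/4 - E²/4 - E*(18 + E)/(4*(146 + E)) (t(E) = 2 - ((E² + ((E + 18)/(E + 146))*E) + E)/4 = 2 - ((E² + ((18 + E)/(146 + E))*E) + E)/4 = 2 - ((E² + E*(18 + E)/(146 + E)) + E)/4 = 2 - (E + E² + E*(18 + E)/(146 + E))/4 = 2 + (-E/4 - E²/4 - E*(18 + E)/(4*(146 + E))) = 2 - E/4 - E²/4 - E*(18 + E)/(4*(146 + E)))
1/t(V(7)) = 1/((1168 - (14/7)³ - 2184/7 - 148*(14/7)²)/(4*(146 + 14/7))) = 1/((1168 - (14*(⅐))³ - 2184/7 - 148*(14*(⅐))²)/(4*(146 + 14*(⅐)))) = 1/((1168 - 1*2³ - 156*2 - 148*2²)/(4*(146 + 2))) = 1/((¼)*(1168 - 1*8 - 312 - 148*4)/148) = 1/((¼)*(1/148)*(1168 - 8 - 312 - 592)) = 1/((¼)*(1/148)*256) = 1/(16/37) = 37/16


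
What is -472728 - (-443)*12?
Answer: -467412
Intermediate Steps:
-472728 - (-443)*12 = -472728 - 1*(-5316) = -472728 + 5316 = -467412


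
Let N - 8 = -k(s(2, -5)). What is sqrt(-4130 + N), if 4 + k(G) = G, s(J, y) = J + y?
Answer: I*sqrt(4115) ≈ 64.148*I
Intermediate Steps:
k(G) = -4 + G
N = 15 (N = 8 - (-4 + (2 - 5)) = 8 - (-4 - 3) = 8 - 1*(-7) = 8 + 7 = 15)
sqrt(-4130 + N) = sqrt(-4130 + 15) = sqrt(-4115) = I*sqrt(4115)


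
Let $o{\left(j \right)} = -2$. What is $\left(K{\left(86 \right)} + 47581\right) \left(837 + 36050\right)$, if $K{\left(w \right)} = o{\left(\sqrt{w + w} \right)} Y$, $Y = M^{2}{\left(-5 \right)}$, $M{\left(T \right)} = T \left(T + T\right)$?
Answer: $1570685347$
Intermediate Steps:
$M{\left(T \right)} = 2 T^{2}$ ($M{\left(T \right)} = T 2 T = 2 T^{2}$)
$Y = 2500$ ($Y = \left(2 \left(-5\right)^{2}\right)^{2} = \left(2 \cdot 25\right)^{2} = 50^{2} = 2500$)
$K{\left(w \right)} = -5000$ ($K{\left(w \right)} = \left(-2\right) 2500 = -5000$)
$\left(K{\left(86 \right)} + 47581\right) \left(837 + 36050\right) = \left(-5000 + 47581\right) \left(837 + 36050\right) = 42581 \cdot 36887 = 1570685347$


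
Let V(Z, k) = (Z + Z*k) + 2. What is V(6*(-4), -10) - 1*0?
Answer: 218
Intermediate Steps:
V(Z, k) = 2 + Z + Z*k
V(6*(-4), -10) - 1*0 = (2 + 6*(-4) + (6*(-4))*(-10)) - 1*0 = (2 - 24 - 24*(-10)) + 0 = (2 - 24 + 240) + 0 = 218 + 0 = 218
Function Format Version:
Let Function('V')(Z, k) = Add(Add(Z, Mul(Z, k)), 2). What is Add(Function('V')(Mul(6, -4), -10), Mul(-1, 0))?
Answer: 218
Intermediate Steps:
Function('V')(Z, k) = Add(2, Z, Mul(Z, k))
Add(Function('V')(Mul(6, -4), -10), Mul(-1, 0)) = Add(Add(2, Mul(6, -4), Mul(Mul(6, -4), -10)), Mul(-1, 0)) = Add(Add(2, -24, Mul(-24, -10)), 0) = Add(Add(2, -24, 240), 0) = Add(218, 0) = 218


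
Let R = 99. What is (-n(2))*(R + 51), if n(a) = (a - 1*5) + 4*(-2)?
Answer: 1650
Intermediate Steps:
n(a) = -13 + a (n(a) = (a - 5) - 8 = (-5 + a) - 8 = -13 + a)
(-n(2))*(R + 51) = (-(-13 + 2))*(99 + 51) = -1*(-11)*150 = 11*150 = 1650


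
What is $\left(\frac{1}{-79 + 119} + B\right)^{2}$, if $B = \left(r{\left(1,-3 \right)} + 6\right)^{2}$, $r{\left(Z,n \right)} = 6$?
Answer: $\frac{33189121}{1600} \approx 20743.0$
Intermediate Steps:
$B = 144$ ($B = \left(6 + 6\right)^{2} = 12^{2} = 144$)
$\left(\frac{1}{-79 + 119} + B\right)^{2} = \left(\frac{1}{-79 + 119} + 144\right)^{2} = \left(\frac{1}{40} + 144\right)^{2} = \left(\frac{5761}{40}\right)^{2} = \frac{33189121}{1600}$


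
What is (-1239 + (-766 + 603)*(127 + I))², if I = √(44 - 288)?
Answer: 474880764 + 14304880*I*√61 ≈ 4.7488e+8 + 1.1172e+8*I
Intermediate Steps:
I = 2*I*√61 (I = √(-244) = 2*I*√61 ≈ 15.62*I)
(-1239 + (-766 + 603)*(127 + I))² = (-1239 + (-766 + 603)*(127 + 2*I*√61))² = (-1239 - 163*(127 + 2*I*√61))² = (-1239 + (-20701 - 326*I*√61))² = (-21940 - 326*I*√61)²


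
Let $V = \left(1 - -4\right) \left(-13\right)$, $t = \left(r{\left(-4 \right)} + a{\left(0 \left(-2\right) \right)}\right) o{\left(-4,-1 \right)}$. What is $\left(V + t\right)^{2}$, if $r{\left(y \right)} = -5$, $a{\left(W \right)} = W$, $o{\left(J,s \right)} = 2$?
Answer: $5625$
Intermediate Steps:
$t = -10$ ($t = \left(-5 + 0 \left(-2\right)\right) 2 = \left(-5 + 0\right) 2 = \left(-5\right) 2 = -10$)
$V = -65$ ($V = \left(1 + 4\right) \left(-13\right) = 5 \left(-13\right) = -65$)
$\left(V + t\right)^{2} = \left(-65 - 10\right)^{2} = \left(-75\right)^{2} = 5625$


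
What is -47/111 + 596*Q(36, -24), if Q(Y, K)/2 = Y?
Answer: 4763185/111 ≈ 42912.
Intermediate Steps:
Q(Y, K) = 2*Y
-47/111 + 596*Q(36, -24) = -47/111 + 596*(2*36) = -47*1/111 + 596*72 = -47/111 + 42912 = 4763185/111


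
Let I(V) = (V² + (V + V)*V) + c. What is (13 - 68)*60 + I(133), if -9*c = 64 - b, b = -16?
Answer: 447823/9 ≈ 49758.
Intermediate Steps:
c = -80/9 (c = -(64 - 1*(-16))/9 = -(64 + 16)/9 = -⅑*80 = -80/9 ≈ -8.8889)
I(V) = -80/9 + 3*V² (I(V) = (V² + (V + V)*V) - 80/9 = (V² + (2*V)*V) - 80/9 = (V² + 2*V²) - 80/9 = 3*V² - 80/9 = -80/9 + 3*V²)
(13 - 68)*60 + I(133) = (13 - 68)*60 + (-80/9 + 3*133²) = -55*60 + (-80/9 + 3*17689) = -3300 + (-80/9 + 53067) = -3300 + 477523/9 = 447823/9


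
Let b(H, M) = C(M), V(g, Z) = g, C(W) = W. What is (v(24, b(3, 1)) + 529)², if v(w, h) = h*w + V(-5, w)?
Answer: 300304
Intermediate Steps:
b(H, M) = M
v(w, h) = -5 + h*w (v(w, h) = h*w - 5 = -5 + h*w)
(v(24, b(3, 1)) + 529)² = ((-5 + 1*24) + 529)² = ((-5 + 24) + 529)² = (19 + 529)² = 548² = 300304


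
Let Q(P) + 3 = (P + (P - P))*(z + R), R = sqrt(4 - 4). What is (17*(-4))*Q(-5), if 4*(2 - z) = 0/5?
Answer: 884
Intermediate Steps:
z = 2 (z = 2 - 0/5 = 2 - 1/4*0 = 2 + 0 = 2)
R = 0 (R = sqrt(0) = 0)
Q(P) = -3 + 2*P (Q(P) = -3 + (P + (P - P))*(2 + 0) = -3 + (P + 0)*2 = -3 + P*2 = -3 + 2*P)
(17*(-4))*Q(-5) = (17*(-4))*(-3 + 2*(-5)) = -68*(-3 - 10) = -68*(-13) = 884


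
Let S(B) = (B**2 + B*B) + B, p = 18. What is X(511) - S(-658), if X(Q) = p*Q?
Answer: -856072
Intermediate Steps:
S(B) = B + 2*B**2 (S(B) = (B**2 + B**2) + B = 2*B**2 + B = B + 2*B**2)
X(Q) = 18*Q
X(511) - S(-658) = 18*511 - (-658)*(1 + 2*(-658)) = 9198 - (-658)*(1 - 1316) = 9198 - (-658)*(-1315) = 9198 - 1*865270 = 9198 - 865270 = -856072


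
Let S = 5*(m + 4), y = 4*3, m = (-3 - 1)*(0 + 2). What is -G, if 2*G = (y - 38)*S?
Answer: -260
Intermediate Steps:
m = -8 (m = -4*2 = -8)
y = 12
S = -20 (S = 5*(-8 + 4) = 5*(-4) = -20)
G = 260 (G = ((12 - 38)*(-20))/2 = (-26*(-20))/2 = (1/2)*520 = 260)
-G = -1*260 = -260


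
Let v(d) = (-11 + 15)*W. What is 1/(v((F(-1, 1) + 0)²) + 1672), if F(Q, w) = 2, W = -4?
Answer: 1/1656 ≈ 0.00060386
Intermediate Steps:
v(d) = -16 (v(d) = (-11 + 15)*(-4) = 4*(-4) = -16)
1/(v((F(-1, 1) + 0)²) + 1672) = 1/(-16 + 1672) = 1/1656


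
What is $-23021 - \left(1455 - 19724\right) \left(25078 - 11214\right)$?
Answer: $253258395$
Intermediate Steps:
$-23021 - \left(1455 - 19724\right) \left(25078 - 11214\right) = -23021 - \left(-18269\right) 13864 = -23021 - -253281416 = -23021 + 253281416 = 253258395$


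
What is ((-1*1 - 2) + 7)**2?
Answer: 16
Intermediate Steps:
((-1*1 - 2) + 7)**2 = ((-1 - 2) + 7)**2 = (-3 + 7)**2 = 4**2 = 16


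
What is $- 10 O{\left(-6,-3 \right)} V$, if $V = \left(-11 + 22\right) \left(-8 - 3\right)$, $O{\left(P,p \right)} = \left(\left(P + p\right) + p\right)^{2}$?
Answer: $174240$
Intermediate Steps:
$O{\left(P,p \right)} = \left(P + 2 p\right)^{2}$
$V = -121$ ($V = 11 \left(-8 - 3\right) = 11 \left(-11\right) = -121$)
$- 10 O{\left(-6,-3 \right)} V = - 10 \left(-6 + 2 \left(-3\right)\right)^{2} \left(-121\right) = - 10 \left(-6 - 6\right)^{2} \left(-121\right) = - 10 \left(-12\right)^{2} \left(-121\right) = \left(-10\right) 144 \left(-121\right) = \left(-1440\right) \left(-121\right) = 174240$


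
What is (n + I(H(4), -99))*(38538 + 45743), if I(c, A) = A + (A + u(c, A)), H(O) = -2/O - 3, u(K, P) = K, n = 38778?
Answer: 6502531993/2 ≈ 3.2513e+9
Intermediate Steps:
H(O) = -3 - 2/O
I(c, A) = c + 2*A (I(c, A) = A + (A + c) = c + 2*A)
(n + I(H(4), -99))*(38538 + 45743) = (38778 + ((-3 - 2/4) + 2*(-99)))*(38538 + 45743) = (38778 + ((-3 - 2*¼) - 198))*84281 = (38778 + ((-3 - ½) - 198))*84281 = (38778 + (-7/2 - 198))*84281 = (38778 - 403/2)*84281 = (77153/2)*84281 = 6502531993/2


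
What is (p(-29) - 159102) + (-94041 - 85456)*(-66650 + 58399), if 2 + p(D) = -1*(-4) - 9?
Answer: 1480870638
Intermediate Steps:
p(D) = -7 (p(D) = -2 + (-1*(-4) - 9) = -2 + (4 - 9) = -2 - 5 = -7)
(p(-29) - 159102) + (-94041 - 85456)*(-66650 + 58399) = (-7 - 159102) + (-94041 - 85456)*(-66650 + 58399) = -159109 - 179497*(-8251) = -159109 + 1481029747 = 1480870638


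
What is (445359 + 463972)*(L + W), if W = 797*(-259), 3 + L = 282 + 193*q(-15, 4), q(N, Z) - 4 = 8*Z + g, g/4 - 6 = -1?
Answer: -177625080216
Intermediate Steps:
g = 20 (g = 24 + 4*(-1) = 24 - 4 = 20)
q(N, Z) = 24 + 8*Z (q(N, Z) = 4 + (8*Z + 20) = 4 + (20 + 8*Z) = 24 + 8*Z)
L = 11087 (L = -3 + (282 + 193*(24 + 8*4)) = -3 + (282 + 193*(24 + 32)) = -3 + (282 + 193*56) = -3 + (282 + 10808) = -3 + 11090 = 11087)
W = -206423
(445359 + 463972)*(L + W) = (445359 + 463972)*(11087 - 206423) = 909331*(-195336) = -177625080216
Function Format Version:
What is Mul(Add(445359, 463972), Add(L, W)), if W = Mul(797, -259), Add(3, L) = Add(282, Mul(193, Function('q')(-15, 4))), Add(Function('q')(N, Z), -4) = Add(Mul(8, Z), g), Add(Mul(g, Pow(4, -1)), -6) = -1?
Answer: -177625080216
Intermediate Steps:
g = 20 (g = Add(24, Mul(4, -1)) = Add(24, -4) = 20)
Function('q')(N, Z) = Add(24, Mul(8, Z)) (Function('q')(N, Z) = Add(4, Add(Mul(8, Z), 20)) = Add(4, Add(20, Mul(8, Z))) = Add(24, Mul(8, Z)))
L = 11087 (L = Add(-3, Add(282, Mul(193, Add(24, Mul(8, 4))))) = Add(-3, Add(282, Mul(193, Add(24, 32)))) = Add(-3, Add(282, Mul(193, 56))) = Add(-3, Add(282, 10808)) = Add(-3, 11090) = 11087)
W = -206423
Mul(Add(445359, 463972), Add(L, W)) = Mul(Add(445359, 463972), Add(11087, -206423)) = Mul(909331, -195336) = -177625080216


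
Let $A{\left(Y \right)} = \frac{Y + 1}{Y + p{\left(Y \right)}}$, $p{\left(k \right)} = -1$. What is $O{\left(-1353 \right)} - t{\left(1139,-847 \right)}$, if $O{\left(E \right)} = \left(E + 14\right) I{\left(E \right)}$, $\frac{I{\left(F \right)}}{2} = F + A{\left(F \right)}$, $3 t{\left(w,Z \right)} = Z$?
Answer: $\frac{7354133789}{2031} \approx 3.6209 \cdot 10^{6}$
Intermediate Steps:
$t{\left(w,Z \right)} = \frac{Z}{3}$
$A{\left(Y \right)} = \frac{1 + Y}{-1 + Y}$ ($A{\left(Y \right)} = \frac{Y + 1}{Y - 1} = \frac{1 + Y}{-1 + Y}$)
$I{\left(F \right)} = 2 F + \frac{2 \left(1 + F\right)}{-1 + F}$ ($I{\left(F \right)} = 2 \left(F + \frac{1 + F}{-1 + F}\right) = 2 F + \frac{2 \left(1 + F\right)}{-1 + F}$)
$O{\left(E \right)} = \frac{2 \left(1 + E^{2}\right) \left(14 + E\right)}{-1 + E}$ ($O{\left(E \right)} = \left(E + 14\right) \frac{2 \left(1 + E^{2}\right)}{-1 + E} = \left(14 + E\right) \frac{2 \left(1 + E^{2}\right)}{-1 + E} = \frac{2 \left(1 + E^{2}\right) \left(14 + E\right)}{-1 + E}$)
$O{\left(-1353 \right)} - t{\left(1139,-847 \right)} = \frac{2 \left(14 - 1353\right) \left(1 - 1353 - 1353 \left(-1 - 1353\right)\right)}{-1 - 1353} - \frac{1}{3} \left(-847\right) = 2 \frac{1}{-1354} \left(-1339\right) \left(1 - 1353 - -1831962\right) - - \frac{847}{3} = 2 \left(- \frac{1}{1354}\right) \left(-1339\right) \left(1 - 1353 + 1831962\right) + \frac{847}{3} = 2 \left(- \frac{1}{1354}\right) \left(-1339\right) 1830610 + \frac{847}{3} = \frac{2451186790}{677} + \frac{847}{3} = \frac{7354133789}{2031}$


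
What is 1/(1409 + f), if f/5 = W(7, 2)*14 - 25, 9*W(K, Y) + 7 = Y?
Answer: 9/11206 ≈ 0.00080314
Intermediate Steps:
W(K, Y) = -7/9 + Y/9
f = -1475/9 (f = 5*((-7/9 + (⅑)*2)*14 - 25) = 5*((-7/9 + 2/9)*14 - 25) = 5*(-5/9*14 - 25) = 5*(-70/9 - 25) = 5*(-295/9) = -1475/9 ≈ -163.89)
1/(1409 + f) = 1/(1409 - 1475/9) = 1/(11206/9) = 9/11206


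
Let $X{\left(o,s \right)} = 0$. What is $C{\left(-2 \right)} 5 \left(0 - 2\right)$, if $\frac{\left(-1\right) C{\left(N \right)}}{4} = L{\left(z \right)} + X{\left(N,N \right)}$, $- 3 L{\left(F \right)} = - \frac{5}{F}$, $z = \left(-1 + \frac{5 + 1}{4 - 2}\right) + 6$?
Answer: $\frac{25}{3} \approx 8.3333$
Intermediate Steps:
$z = 8$ ($z = \left(-1 + \frac{6}{2}\right) + 6 = \left(-1 + 6 \cdot \frac{1}{2}\right) + 6 = \left(-1 + 3\right) + 6 = 2 + 6 = 8$)
$L{\left(F \right)} = \frac{5}{3 F}$ ($L{\left(F \right)} = - \frac{\left(-5\right) \frac{1}{F}}{3} = \frac{5}{3 F}$)
$C{\left(N \right)} = - \frac{5}{6}$ ($C{\left(N \right)} = - 4 \left(\frac{5}{3 \cdot 8} + 0\right) = - 4 \left(\frac{5}{3} \cdot \frac{1}{8} + 0\right) = - 4 \left(\frac{5}{24} + 0\right) = \left(-4\right) \frac{5}{24} = - \frac{5}{6}$)
$C{\left(-2 \right)} 5 \left(0 - 2\right) = - \frac{5 \cdot 5 \left(0 - 2\right)}{6} = - \frac{5 \cdot 5 \left(-2\right)}{6} = \left(- \frac{5}{6}\right) \left(-10\right) = \frac{25}{3}$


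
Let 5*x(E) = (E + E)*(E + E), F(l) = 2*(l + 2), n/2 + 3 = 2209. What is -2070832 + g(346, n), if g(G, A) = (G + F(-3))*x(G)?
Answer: 154375056/5 ≈ 3.0875e+7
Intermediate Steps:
n = 4412 (n = -6 + 2*2209 = -6 + 4418 = 4412)
F(l) = 4 + 2*l (F(l) = 2*(2 + l) = 4 + 2*l)
x(E) = 4*E**2/5 (x(E) = ((E + E)*(E + E))/5 = ((2*E)*(2*E))/5 = (4*E**2)/5 = 4*E**2/5)
g(G, A) = 4*G**2*(-2 + G)/5 (g(G, A) = (G + (4 + 2*(-3)))*(4*G**2/5) = (G + (4 - 6))*(4*G**2/5) = (G - 2)*(4*G**2/5) = (-2 + G)*(4*G**2/5) = 4*G**2*(-2 + G)/5)
-2070832 + g(346, n) = -2070832 + (4/5)*346**2*(-2 + 346) = -2070832 + (4/5)*119716*344 = -2070832 + 164729216/5 = 154375056/5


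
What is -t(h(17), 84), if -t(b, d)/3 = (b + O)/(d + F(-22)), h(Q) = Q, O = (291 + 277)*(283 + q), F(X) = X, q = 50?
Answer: 567483/62 ≈ 9153.0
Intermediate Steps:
O = 189144 (O = (291 + 277)*(283 + 50) = 568*333 = 189144)
t(b, d) = -3*(189144 + b)/(-22 + d) (t(b, d) = -3*(b + 189144)/(d - 22) = -3*(189144 + b)/(-22 + d))
-t(h(17), 84) = -3*(-189144 - 1*17)/(-22 + 84) = -3*(-189144 - 17)/62 = -3*(-189161)/62 = -1*(-567483/62) = 567483/62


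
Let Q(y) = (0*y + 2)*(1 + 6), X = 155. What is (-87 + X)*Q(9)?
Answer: 952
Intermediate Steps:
Q(y) = 14 (Q(y) = (0 + 2)*7 = 2*7 = 14)
(-87 + X)*Q(9) = (-87 + 155)*14 = 68*14 = 952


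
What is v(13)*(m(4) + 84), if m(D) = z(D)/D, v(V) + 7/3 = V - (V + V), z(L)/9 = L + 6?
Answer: -1633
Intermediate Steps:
z(L) = 54 + 9*L (z(L) = 9*(L + 6) = 9*(6 + L) = 54 + 9*L)
v(V) = -7/3 - V (v(V) = -7/3 + (V - (V + V)) = -7/3 + (V - 2*V) = -7/3 - V)
m(D) = (54 + 9*D)/D
v(13)*(m(4) + 84) = (-7/3 - 1*13)*((9 + 54/4) + 84) = (-7/3 - 13)*((9 + 54*(1/4)) + 84) = -46*((9 + 27/2) + 84)/3 = -46*(45/2 + 84)/3 = -46/3*213/2 = -1633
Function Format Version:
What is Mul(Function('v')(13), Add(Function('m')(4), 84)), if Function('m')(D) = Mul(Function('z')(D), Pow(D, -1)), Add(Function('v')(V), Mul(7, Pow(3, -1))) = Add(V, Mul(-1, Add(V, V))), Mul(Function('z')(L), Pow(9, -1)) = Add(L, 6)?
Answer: -1633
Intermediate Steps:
Function('z')(L) = Add(54, Mul(9, L)) (Function('z')(L) = Mul(9, Add(L, 6)) = Mul(9, Add(6, L)) = Add(54, Mul(9, L)))
Function('v')(V) = Add(Rational(-7, 3), Mul(-1, V)) (Function('v')(V) = Add(Rational(-7, 3), Add(V, Mul(-1, Add(V, V)))) = Add(Rational(-7, 3), Add(V, Mul(-1, Mul(2, V)))) = Add(Rational(-7, 3), Add(V, Mul(-2, V))) = Add(Rational(-7, 3), Mul(-1, V)))
Function('m')(D) = Mul(Pow(D, -1), Add(54, Mul(9, D))) (Function('m')(D) = Mul(Add(54, Mul(9, D)), Pow(D, -1)) = Mul(Pow(D, -1), Add(54, Mul(9, D))))
Mul(Function('v')(13), Add(Function('m')(4), 84)) = Mul(Add(Rational(-7, 3), Mul(-1, 13)), Add(Add(9, Mul(54, Pow(4, -1))), 84)) = Mul(Add(Rational(-7, 3), -13), Add(Add(9, Mul(54, Rational(1, 4))), 84)) = Mul(Rational(-46, 3), Add(Add(9, Rational(27, 2)), 84)) = Mul(Rational(-46, 3), Add(Rational(45, 2), 84)) = Mul(Rational(-46, 3), Rational(213, 2)) = -1633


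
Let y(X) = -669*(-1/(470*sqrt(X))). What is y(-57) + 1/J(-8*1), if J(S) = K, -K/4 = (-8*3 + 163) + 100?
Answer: -1/956 - 223*I*sqrt(57)/8930 ≈ -0.001046 - 0.18853*I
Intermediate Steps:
K = -956 (K = -4*((-8*3 + 163) + 100) = -4*((-24 + 163) + 100) = -4*(139 + 100) = -4*239 = -956)
J(S) = -956
y(X) = 669/(470*sqrt(X)) (y(X) = -(-669)/(470*sqrt(X)) = 669/(470*sqrt(X)))
y(-57) + 1/J(-8*1) = 669/(470*sqrt(-57)) + 1/(-956) = 669*(-I*sqrt(57)/57)/470 - 1/956 = -223*I*sqrt(57)/8930 - 1/956 = -1/956 - 223*I*sqrt(57)/8930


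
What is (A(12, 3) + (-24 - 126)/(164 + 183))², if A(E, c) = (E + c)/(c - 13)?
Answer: 1798281/481636 ≈ 3.7337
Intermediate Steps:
A(E, c) = (E + c)/(-13 + c)
(A(12, 3) + (-24 - 126)/(164 + 183))² = ((12 + 3)/(-13 + 3) + (-24 - 126)/(164 + 183))² = (15/(-10) - 150/347)² = (-⅒*15 - 150*1/347)² = (-3/2 - 150/347)² = (-1341/694)² = 1798281/481636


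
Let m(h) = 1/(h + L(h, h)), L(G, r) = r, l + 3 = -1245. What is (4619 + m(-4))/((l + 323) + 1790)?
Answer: 36951/6920 ≈ 5.3397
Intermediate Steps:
l = -1248 (l = -3 - 1245 = -1248)
m(h) = 1/(2*h) (m(h) = 1/(h + h) = 1/(2*h))
(4619 + m(-4))/((l + 323) + 1790) = (4619 + (½)/(-4))/((-1248 + 323) + 1790) = (4619 + (½)*(-¼))/(-925 + 1790) = (4619 - ⅛)/865 = (36951/8)*(1/865) = 36951/6920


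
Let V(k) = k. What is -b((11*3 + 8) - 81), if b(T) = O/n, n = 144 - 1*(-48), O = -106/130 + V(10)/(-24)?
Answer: 961/149760 ≈ 0.0064169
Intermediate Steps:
O = -961/780 (O = -106/130 + 10/(-24) = -106*1/130 + 10*(-1/24) = -53/65 - 5/12 = -961/780 ≈ -1.2321)
n = 192 (n = 144 + 48 = 192)
b(T) = -961/149760 (b(T) = -961/780/192 = -961/780*1/192 = -961/149760)
-b((11*3 + 8) - 81) = -1*(-961/149760) = 961/149760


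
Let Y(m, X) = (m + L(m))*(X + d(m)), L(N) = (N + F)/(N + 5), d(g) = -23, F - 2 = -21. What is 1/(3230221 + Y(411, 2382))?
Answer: 52/218503631 ≈ 2.3798e-7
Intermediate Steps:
F = -19 (F = 2 - 21 = -19)
L(N) = (-19 + N)/(5 + N) (L(N) = (N - 19)/(N + 5) = (-19 + N)/(5 + N))
Y(m, X) = (-23 + X)*(m + (-19 + m)/(5 + m)) (Y(m, X) = (m + (-19 + m)/(5 + m))*(X - 23) = (m + (-19 + m)/(5 + m))*(-23 + X) = (-23 + X)*(m + (-19 + m)/(5 + m)))
1/(3230221 + Y(411, 2382)) = 1/(3230221 + (437 - 23*411 + 2382*(-19 + 411) + 411*(-23 + 2382)*(5 + 411))/(5 + 411)) = 1/(3230221 + (437 - 9453 + 2382*392 + 411*2359*416)/416) = 1/(3230221 + (437 - 9453 + 933744 + 403332384)/416) = 1/(3230221 + (1/416)*404257112) = 1/(3230221 + 50532139/52) = 1/(218503631/52) = 52/218503631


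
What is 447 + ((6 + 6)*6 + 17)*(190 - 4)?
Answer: 17001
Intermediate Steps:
447 + ((6 + 6)*6 + 17)*(190 - 4) = 447 + (12*6 + 17)*186 = 447 + (72 + 17)*186 = 447 + 89*186 = 447 + 16554 = 17001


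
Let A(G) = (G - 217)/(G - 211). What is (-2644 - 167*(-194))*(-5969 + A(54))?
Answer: -27878605380/157 ≈ -1.7757e+8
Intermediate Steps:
A(G) = (-217 + G)/(-211 + G)
(-2644 - 167*(-194))*(-5969 + A(54)) = (-2644 - 167*(-194))*(-5969 + (-217 + 54)/(-211 + 54)) = (-2644 + 32398)*(-5969 - 163/(-157)) = 29754*(-5969 - 1/157*(-163)) = 29754*(-5969 + 163/157) = 29754*(-936970/157) = -27878605380/157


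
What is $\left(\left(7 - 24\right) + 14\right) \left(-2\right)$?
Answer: $6$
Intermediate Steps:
$\left(\left(7 - 24\right) + 14\right) \left(-2\right) = \left(-17 + 14\right) \left(-2\right) = \left(-3\right) \left(-2\right) = 6$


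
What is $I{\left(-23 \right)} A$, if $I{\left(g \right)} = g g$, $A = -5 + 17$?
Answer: $6348$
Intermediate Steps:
$A = 12$
$I{\left(g \right)} = g^{2}$
$I{\left(-23 \right)} A = \left(-23\right)^{2} \cdot 12 = 529 \cdot 12 = 6348$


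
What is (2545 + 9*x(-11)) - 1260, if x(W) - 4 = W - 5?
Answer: 1177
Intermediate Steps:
x(W) = -1 + W (x(W) = 4 + (W - 5) = 4 + (-5 + W) = -1 + W)
(2545 + 9*x(-11)) - 1260 = (2545 + 9*(-1 - 11)) - 1260 = (2545 + 9*(-12)) - 1260 = (2545 - 108) - 1260 = 2437 - 1260 = 1177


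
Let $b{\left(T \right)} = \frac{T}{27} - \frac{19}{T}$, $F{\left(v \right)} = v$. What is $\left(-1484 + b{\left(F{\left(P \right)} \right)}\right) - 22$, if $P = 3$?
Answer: $- \frac{13610}{9} \approx -1512.2$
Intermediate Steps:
$b{\left(T \right)} = - \frac{19}{T} + \frac{T}{27}$ ($b{\left(T \right)} = T \frac{1}{27} - \frac{19}{T} = \frac{T}{27} - \frac{19}{T} = - \frac{19}{T} + \frac{T}{27}$)
$\left(-1484 + b{\left(F{\left(P \right)} \right)}\right) - 22 = \left(-1484 + \left(- \frac{19}{3} + \frac{1}{27} \cdot 3\right)\right) - 22 = \left(-1484 + \left(\left(-19\right) \frac{1}{3} + \frac{1}{9}\right)\right) - 22 = \left(-1484 + \left(- \frac{19}{3} + \frac{1}{9}\right)\right) - 22 = \left(-1484 - \frac{56}{9}\right) - 22 = - \frac{13412}{9} - 22 = - \frac{13610}{9}$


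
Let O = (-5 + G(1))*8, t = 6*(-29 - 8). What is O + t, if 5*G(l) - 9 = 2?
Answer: -1222/5 ≈ -244.40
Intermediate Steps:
G(l) = 11/5 (G(l) = 9/5 + (⅕)*2 = 9/5 + ⅖ = 11/5)
t = -222 (t = 6*(-37) = -222)
O = -112/5 (O = (-5 + 11/5)*8 = -14/5*8 = -112/5 ≈ -22.400)
O + t = -112/5 - 222 = -1222/5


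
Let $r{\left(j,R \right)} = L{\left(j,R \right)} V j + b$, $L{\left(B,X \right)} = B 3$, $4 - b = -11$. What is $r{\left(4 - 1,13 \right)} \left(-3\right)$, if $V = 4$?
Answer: $-369$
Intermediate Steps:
$b = 15$ ($b = 4 - -11 = 4 + 11 = 15$)
$L{\left(B,X \right)} = 3 B$
$r{\left(j,R \right)} = 15 + 12 j^{2}$ ($r{\left(j,R \right)} = 3 j 4 j + 15 = 12 j j + 15 = 12 j^{2} + 15 = 15 + 12 j^{2}$)
$r{\left(4 - 1,13 \right)} \left(-3\right) = \left(15 + 12 \left(4 - 1\right)^{2}\right) \left(-3\right) = \left(15 + 12 \cdot 3^{2}\right) \left(-3\right) = \left(15 + 12 \cdot 9\right) \left(-3\right) = \left(15 + 108\right) \left(-3\right) = 123 \left(-3\right) = -369$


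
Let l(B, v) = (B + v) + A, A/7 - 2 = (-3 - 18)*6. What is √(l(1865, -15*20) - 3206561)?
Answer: 2*I*√801466 ≈ 1790.5*I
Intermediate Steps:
A = -868 (A = 14 + 7*((-3 - 18)*6) = 14 + 7*(-21*6) = 14 + 7*(-126) = 14 - 882 = -868)
l(B, v) = -868 + B + v (l(B, v) = (B + v) - 868 = -868 + B + v)
√(l(1865, -15*20) - 3206561) = √((-868 + 1865 - 15*20) - 3206561) = √((-868 + 1865 - 300) - 3206561) = √(697 - 3206561) = √(-3205864) = 2*I*√801466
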